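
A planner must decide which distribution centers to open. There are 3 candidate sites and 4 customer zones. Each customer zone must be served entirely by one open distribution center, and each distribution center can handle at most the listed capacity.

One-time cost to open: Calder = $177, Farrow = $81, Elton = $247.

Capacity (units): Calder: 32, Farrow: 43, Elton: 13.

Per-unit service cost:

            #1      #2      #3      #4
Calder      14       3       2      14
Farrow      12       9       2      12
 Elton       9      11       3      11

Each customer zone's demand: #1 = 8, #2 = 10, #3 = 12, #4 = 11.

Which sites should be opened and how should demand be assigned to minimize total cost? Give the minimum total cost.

Minimum total cost: 423

Open {Farrow}: #1→Farrow 12·8=96, #2→Farrow 9·10=90, #3→Farrow 2·12=24, #4→Farrow 12·11=132.
Loads: Farrow carries 41/43. Service 342; fixed 81; total 423.
Next best feasible plan costs 540.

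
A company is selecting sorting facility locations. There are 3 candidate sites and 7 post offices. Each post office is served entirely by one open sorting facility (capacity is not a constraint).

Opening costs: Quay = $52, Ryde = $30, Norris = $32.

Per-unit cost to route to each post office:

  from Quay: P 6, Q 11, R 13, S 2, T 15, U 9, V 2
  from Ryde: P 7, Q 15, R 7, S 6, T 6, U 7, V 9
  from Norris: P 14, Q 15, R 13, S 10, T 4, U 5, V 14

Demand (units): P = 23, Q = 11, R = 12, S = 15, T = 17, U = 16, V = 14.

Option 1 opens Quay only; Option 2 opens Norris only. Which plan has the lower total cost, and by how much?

Option 1: {Quay}: P→Quay 6·23=138, Q→Quay 11·11=121, R→Quay 13·12=156, S→Quay 2·15=30, T→Quay 15·17=255, U→Quay 9·16=144, V→Quay 2·14=28. Service 872; fixed 52; total 924.
Option 2: {Norris}: P→Norris 14·23=322, Q→Norris 15·11=165, R→Norris 13·12=156, S→Norris 10·15=150, T→Norris 4·17=68, U→Norris 5·16=80, V→Norris 14·14=196. Service 1137; fixed 32; total 1169.
Difference: |924 − 1169| = 245.

Option 1 is cheaper by 245.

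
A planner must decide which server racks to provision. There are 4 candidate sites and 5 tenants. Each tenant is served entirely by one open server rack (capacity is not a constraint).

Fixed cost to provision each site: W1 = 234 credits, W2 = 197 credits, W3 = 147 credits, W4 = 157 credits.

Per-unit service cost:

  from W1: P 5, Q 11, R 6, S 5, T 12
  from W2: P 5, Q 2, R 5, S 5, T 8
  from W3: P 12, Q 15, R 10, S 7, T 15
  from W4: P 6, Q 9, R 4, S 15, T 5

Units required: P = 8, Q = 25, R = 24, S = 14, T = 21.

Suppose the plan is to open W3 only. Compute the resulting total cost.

Total cost: 1271

Each tenant is assigned to its cheapest site among the open ones.
{W3}: P→W3 12·8=96, Q→W3 15·25=375, R→W3 10·24=240, S→W3 7·14=98, T→W3 15·21=315. Service 1124; fixed 147; total 1271.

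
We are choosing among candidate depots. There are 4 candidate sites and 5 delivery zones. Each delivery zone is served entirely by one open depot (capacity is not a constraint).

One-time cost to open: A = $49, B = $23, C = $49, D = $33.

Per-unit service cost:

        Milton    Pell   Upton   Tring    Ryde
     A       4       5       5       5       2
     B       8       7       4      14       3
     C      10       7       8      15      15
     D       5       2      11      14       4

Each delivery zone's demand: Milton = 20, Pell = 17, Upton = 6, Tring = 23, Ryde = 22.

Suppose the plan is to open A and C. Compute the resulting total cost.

Each delivery zone is assigned to its cheapest site among the open ones.
{A, C}: Milton→A 4·20=80, Pell→A 5·17=85, Upton→A 5·6=30, Tring→A 5·23=115, Ryde→A 2·22=44. Service 354; fixed 98; total 452.

Total cost: 452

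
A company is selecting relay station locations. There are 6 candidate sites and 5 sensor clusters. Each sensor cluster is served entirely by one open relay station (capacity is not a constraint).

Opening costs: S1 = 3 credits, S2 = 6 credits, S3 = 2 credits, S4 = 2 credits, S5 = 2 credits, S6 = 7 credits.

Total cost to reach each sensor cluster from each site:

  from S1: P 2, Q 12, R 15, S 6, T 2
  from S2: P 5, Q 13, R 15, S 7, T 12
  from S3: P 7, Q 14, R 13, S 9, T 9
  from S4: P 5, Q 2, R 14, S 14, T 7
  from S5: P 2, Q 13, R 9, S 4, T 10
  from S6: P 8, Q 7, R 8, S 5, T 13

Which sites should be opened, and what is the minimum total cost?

For any fixed open set, each sensor cluster goes to its cheapest open site; total = fixed + service.
{S1, S4, S5}: P→S1 2, Q→S4 2, R→S5 9, S→S5 4, T→S1 2. Service 19; fixed 7; total 26.
{S1, S3, S4, S5}: service 19 + fixed 9 = 28
{S4, S5}: service 24 + fixed 4 = 28
{S1, S2, S3, S4, S5, S6}: P→S1 2, Q→S4 2, R→S6 8, S→S5 4, T→S1 2. Service 18; fixed 22; total 40.
No other subset beats 26.

Open S1, S4 and S5; minimum total cost 26.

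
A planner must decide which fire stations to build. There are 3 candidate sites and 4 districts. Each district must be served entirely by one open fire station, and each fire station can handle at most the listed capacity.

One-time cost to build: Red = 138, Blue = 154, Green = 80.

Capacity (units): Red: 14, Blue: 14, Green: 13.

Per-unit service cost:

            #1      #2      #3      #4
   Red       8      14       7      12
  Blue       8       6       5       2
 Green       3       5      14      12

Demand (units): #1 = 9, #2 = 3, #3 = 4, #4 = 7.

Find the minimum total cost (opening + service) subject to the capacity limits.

Minimum total cost: 310

Open {Blue, Green}: #1→Green 3·9=27, #2→Green 5·3=15, #3→Blue 5·4=20, #4→Blue 2·7=14.
Loads: Blue carries 11/14, Green carries 12/13. Service 76; fixed 234; total 310.
Next best feasible plan costs 313.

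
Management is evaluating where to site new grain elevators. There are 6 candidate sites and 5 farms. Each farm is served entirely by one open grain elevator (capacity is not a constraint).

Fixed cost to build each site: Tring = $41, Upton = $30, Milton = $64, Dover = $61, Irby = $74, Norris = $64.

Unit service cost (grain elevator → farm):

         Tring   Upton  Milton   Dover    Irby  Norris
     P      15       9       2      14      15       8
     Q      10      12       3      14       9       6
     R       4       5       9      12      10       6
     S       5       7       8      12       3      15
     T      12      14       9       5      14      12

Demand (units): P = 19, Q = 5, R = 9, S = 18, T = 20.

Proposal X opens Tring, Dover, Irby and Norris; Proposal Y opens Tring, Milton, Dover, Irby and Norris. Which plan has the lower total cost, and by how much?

Proposal X: {Tring, Dover, Irby, Norris}: P→Norris 8·19=152, Q→Norris 6·5=30, R→Tring 4·9=36, S→Irby 3·18=54, T→Dover 5·20=100. Service 372; fixed 240; total 612.
Proposal Y: {Tring, Milton, Dover, Irby, Norris}: P→Milton 2·19=38, Q→Milton 3·5=15, R→Tring 4·9=36, S→Irby 3·18=54, T→Dover 5·20=100. Service 243; fixed 304; total 547.
Difference: |612 − 547| = 65.

Proposal Y is cheaper by 65.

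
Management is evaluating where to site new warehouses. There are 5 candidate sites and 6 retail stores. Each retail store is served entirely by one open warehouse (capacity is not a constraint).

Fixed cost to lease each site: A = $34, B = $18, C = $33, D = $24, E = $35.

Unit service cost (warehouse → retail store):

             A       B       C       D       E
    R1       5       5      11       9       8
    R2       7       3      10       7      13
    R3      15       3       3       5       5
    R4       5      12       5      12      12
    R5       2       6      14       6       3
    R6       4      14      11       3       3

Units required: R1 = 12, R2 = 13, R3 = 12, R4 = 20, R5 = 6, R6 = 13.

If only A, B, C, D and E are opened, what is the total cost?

Each retail store is assigned to its cheapest site among the open ones.
{A, B, C, D, E}: R1→A 5·12=60, R2→B 3·13=39, R3→B 3·12=36, R4→A 5·20=100, R5→A 2·6=12, R6→D 3·13=39. Service 286; fixed 144; total 430.

Total cost: 430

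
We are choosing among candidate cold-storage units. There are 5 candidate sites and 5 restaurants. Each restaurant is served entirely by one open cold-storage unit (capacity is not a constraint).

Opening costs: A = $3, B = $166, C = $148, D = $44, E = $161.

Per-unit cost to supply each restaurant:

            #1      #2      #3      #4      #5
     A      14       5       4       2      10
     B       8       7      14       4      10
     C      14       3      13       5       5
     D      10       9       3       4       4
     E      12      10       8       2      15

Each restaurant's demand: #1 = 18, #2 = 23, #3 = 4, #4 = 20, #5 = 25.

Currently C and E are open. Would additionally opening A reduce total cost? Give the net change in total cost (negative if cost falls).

Yes — net change −13 (cost falls by 13).

Current service cost with {C, E}: 482.
Adding A: each restaurant re-picks its cheapest; new service cost 466, saving 16.
Extra fixed cost: 3. Net change = 3 − 16 = -13.
(Totals: 791 → 778.)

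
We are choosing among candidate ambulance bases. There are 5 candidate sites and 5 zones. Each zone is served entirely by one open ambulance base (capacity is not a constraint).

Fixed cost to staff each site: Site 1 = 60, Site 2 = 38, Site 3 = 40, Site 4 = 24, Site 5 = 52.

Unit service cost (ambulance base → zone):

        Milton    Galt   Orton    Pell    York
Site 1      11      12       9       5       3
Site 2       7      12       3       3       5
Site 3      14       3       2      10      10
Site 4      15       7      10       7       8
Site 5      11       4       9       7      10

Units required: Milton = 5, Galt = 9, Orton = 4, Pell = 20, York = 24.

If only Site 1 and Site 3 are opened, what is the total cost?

Total cost: 362

Each zone is assigned to its cheapest site among the open ones.
{Site 1, Site 3}: Milton→Site 1 11·5=55, Galt→Site 3 3·9=27, Orton→Site 3 2·4=8, Pell→Site 1 5·20=100, York→Site 1 3·24=72. Service 262; fixed 100; total 362.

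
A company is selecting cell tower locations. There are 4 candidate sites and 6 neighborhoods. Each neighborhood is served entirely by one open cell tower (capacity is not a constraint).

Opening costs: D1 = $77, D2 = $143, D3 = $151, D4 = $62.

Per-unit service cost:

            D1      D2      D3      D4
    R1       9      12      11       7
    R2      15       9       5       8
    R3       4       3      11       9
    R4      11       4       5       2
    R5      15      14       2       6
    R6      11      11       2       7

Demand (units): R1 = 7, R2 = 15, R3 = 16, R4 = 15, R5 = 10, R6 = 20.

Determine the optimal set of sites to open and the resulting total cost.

Open D1 and D3; minimum total cost 565.

For any fixed open set, each neighborhood goes to its cheapest open site; total = fixed + service.
{D1, D3}: R1→D1 9·7=63, R2→D3 5·15=75, R3→D1 4·16=64, R4→D3 5·15=75, R5→D3 2·10=20, R6→D3 2·20=40. Service 337; fixed 228; total 565.
{D1, D3, D4}: service 278 + fixed 290 = 568
{D3, D4}: R1→D4 7·7=49, R2→D3 5·15=75, R3→D4 9·16=144, R4→D4 2·15=30, R5→D3 2·10=20, R6→D3 2·20=40. Service 358; fixed 213; total 571.
{D1, D2, D3, D4}: R1→D4 7·7=49, R2→D3 5·15=75, R3→D2 3·16=48, R4→D4 2·15=30, R5→D3 2·10=20, R6→D3 2·20=40. Service 262; fixed 433; total 695.
No other subset beats 565.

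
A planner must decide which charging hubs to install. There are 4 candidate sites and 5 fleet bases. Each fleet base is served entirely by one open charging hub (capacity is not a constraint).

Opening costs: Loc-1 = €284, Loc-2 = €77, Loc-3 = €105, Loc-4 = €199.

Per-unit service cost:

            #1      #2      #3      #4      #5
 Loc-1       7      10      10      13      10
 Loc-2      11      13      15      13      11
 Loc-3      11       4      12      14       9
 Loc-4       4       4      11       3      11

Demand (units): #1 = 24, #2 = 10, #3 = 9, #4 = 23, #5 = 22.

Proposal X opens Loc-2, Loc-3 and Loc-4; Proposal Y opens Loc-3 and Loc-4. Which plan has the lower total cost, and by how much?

Proposal Y is cheaper by 77.

Proposal X: {Loc-2, Loc-3, Loc-4}: #1→Loc-4 4·24=96, #2→Loc-3 4·10=40, #3→Loc-4 11·9=99, #4→Loc-4 3·23=69, #5→Loc-3 9·22=198. Service 502; fixed 381; total 883.
Proposal Y: {Loc-3, Loc-4}: #1→Loc-4 4·24=96, #2→Loc-3 4·10=40, #3→Loc-4 11·9=99, #4→Loc-4 3·23=69, #5→Loc-3 9·22=198. Service 502; fixed 304; total 806.
Difference: |883 − 806| = 77.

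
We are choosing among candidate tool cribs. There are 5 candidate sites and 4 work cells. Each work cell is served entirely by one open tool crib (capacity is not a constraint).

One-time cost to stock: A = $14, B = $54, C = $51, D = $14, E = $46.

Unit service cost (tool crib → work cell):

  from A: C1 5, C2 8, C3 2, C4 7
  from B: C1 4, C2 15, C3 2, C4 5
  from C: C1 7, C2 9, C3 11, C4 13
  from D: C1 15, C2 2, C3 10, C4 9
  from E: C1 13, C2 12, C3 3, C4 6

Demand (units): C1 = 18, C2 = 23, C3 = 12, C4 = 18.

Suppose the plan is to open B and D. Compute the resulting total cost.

Each work cell is assigned to its cheapest site among the open ones.
{B, D}: C1→B 4·18=72, C2→D 2·23=46, C3→B 2·12=24, C4→B 5·18=90. Service 232; fixed 68; total 300.

Total cost: 300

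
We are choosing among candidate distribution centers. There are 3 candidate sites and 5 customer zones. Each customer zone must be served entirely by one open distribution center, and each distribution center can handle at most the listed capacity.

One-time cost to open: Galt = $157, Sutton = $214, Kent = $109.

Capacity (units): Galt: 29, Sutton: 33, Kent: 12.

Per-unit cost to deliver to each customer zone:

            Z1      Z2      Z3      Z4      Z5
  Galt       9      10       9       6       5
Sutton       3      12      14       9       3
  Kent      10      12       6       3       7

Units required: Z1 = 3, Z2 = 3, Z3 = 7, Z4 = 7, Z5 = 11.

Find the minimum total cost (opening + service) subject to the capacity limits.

Open {Sutton}: Z1→Sutton 3·3=9, Z2→Sutton 12·3=36, Z3→Sutton 14·7=98, Z4→Sutton 9·7=63, Z5→Sutton 3·11=33.
Loads: Sutton carries 31/33. Service 239; fixed 214; total 453.
Next best feasible plan costs 462.

Minimum total cost: 453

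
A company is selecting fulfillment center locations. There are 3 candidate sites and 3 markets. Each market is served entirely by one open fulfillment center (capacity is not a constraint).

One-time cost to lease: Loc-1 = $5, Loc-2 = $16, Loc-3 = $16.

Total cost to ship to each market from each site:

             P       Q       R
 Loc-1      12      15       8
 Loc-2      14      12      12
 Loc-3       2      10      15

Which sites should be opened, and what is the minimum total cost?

Open Loc-1 only; minimum total cost 40.

For any fixed open set, each market goes to its cheapest open site; total = fixed + service.
{Loc-1}: P→Loc-1 12, Q→Loc-1 15, R→Loc-1 8. Service 35; fixed 5; total 40.
{Loc-1, Loc-3}: P→Loc-3 2, Q→Loc-3 10, R→Loc-1 8. Service 20; fixed 21; total 41.
{Loc-3}: service 27 + fixed 16 = 43
{Loc-1, Loc-2, Loc-3}: service 20 + fixed 37 = 57
(All 7 nonempty subsets were checked; Loc-1 only is lowest.)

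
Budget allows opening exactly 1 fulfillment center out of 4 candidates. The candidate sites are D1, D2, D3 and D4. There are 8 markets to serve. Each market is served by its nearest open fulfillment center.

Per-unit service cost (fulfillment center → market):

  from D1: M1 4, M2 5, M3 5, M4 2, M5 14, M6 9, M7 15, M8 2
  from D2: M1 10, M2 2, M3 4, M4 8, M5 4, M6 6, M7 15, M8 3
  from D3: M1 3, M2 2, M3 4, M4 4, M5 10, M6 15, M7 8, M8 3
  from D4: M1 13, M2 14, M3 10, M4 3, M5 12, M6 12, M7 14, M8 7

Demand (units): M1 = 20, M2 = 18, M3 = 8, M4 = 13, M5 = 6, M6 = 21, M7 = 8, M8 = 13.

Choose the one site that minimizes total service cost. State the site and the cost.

With exactly 1 open, each market uses its cheapest among the chosen.
{D1}: M1→D1 4·20=80, M2→D1 5·18=90, M3→D1 5·8=40, M4→D1 2·13=26, M5→D1 14·6=84, M6→D1 9·21=189, M7→D1 15·8=120, M8→D1 2·13=26. Service cost 655.
{D3}: service cost 658
{D2}: service cost 681
Among all 4 size-1 choices, {D1} is lowest.

Choose D1 only; total service cost 655.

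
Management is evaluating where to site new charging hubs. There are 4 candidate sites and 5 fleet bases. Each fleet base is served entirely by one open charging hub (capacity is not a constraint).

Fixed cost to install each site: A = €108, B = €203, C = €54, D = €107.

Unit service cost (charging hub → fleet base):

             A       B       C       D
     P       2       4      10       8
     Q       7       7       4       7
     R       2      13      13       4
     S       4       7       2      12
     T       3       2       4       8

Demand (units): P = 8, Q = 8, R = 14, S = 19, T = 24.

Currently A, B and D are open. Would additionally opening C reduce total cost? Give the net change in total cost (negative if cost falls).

Yes — net change −8 (cost falls by 8).

Current service cost with {A, B, D}: 224.
Adding C: each fleet base re-picks its cheapest; new service cost 162, saving 62.
Extra fixed cost: 54. Net change = 54 − 62 = -8.
(Totals: 642 → 634.)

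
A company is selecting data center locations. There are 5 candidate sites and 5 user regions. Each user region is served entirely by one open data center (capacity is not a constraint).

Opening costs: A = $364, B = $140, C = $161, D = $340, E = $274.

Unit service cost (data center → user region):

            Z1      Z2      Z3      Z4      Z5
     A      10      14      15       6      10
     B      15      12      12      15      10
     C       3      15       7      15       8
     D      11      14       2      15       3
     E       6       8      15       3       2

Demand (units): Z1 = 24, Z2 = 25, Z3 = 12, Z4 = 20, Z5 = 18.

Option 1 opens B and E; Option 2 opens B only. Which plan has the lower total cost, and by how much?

Option 1 is cheaper by 426.

Option 1: {B, E}: Z1→E 6·24=144, Z2→E 8·25=200, Z3→B 12·12=144, Z4→E 3·20=60, Z5→E 2·18=36. Service 584; fixed 414; total 998.
Option 2: {B}: Z1→B 15·24=360, Z2→B 12·25=300, Z3→B 12·12=144, Z4→B 15·20=300, Z5→B 10·18=180. Service 1284; fixed 140; total 1424.
Difference: |998 − 1424| = 426.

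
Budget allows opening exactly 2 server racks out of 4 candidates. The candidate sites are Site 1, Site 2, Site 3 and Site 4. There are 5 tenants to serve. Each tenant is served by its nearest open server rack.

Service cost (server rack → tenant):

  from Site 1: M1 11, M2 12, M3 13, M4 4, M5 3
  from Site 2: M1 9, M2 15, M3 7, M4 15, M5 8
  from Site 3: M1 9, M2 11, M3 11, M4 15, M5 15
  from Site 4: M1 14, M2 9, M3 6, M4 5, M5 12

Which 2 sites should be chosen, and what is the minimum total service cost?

Choose Site 1 and Site 4; total service cost 33.

With exactly 2 open, each tenant uses its cheapest among the chosen.
{Site 1, Site 4}: M1→Site 1 11, M2→Site 4 9, M3→Site 4 6, M4→Site 1 4, M5→Site 1 3. Service cost 33.
{Site 1, Site 2}: service cost 35
{Site 2, Site 4}: service cost 37
Among all 6 size-2 choices, {Site 1, Site 4} is lowest.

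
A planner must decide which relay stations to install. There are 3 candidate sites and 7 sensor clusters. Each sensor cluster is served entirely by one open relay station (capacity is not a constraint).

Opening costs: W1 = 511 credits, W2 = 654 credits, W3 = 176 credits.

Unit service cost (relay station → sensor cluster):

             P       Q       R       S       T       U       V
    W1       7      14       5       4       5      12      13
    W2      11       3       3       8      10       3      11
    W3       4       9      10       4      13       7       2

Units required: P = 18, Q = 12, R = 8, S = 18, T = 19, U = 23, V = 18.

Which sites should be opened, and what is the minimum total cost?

For any fixed open set, each sensor cluster goes to its cheapest open site; total = fixed + service.
{W3}: P→W3 4·18=72, Q→W3 9·12=108, R→W3 10·8=80, S→W3 4·18=72, T→W3 13·19=247, U→W3 7·23=161, V→W3 2·18=36. Service 776; fixed 176; total 952.
{W1, W3}: service 584 + fixed 687 = 1271
{W2, W3}: service 499 + fixed 830 = 1329
{W1, W2, W3}: P→W3 4·18=72, Q→W2 3·12=36, R→W2 3·8=24, S→W1 4·18=72, T→W1 5·19=95, U→W2 3·23=69, V→W3 2·18=36. Service 404; fixed 1341; total 1745.
No other subset beats 952.

Open W3 only; minimum total cost 952.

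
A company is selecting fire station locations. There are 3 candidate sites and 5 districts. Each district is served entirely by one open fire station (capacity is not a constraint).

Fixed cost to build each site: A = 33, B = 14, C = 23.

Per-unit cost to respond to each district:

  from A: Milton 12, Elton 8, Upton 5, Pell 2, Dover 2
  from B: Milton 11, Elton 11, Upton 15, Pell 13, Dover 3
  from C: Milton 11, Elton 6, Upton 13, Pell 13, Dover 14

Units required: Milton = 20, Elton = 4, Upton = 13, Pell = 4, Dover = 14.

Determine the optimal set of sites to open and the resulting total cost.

For any fixed open set, each district goes to its cheapest open site; total = fixed + service.
{A, B}: Milton→B 11·20=220, Elton→A 8·4=32, Upton→A 5·13=65, Pell→A 2·4=8, Dover→A 2·14=28. Service 353; fixed 47; total 400.
{A, C}: service 345 + fixed 56 = 401
{A}: service 373 + fixed 33 = 406
{A, B, C}: service 345 + fixed 70 = 415
No other subset beats 400.

Open A and B; minimum total cost 400.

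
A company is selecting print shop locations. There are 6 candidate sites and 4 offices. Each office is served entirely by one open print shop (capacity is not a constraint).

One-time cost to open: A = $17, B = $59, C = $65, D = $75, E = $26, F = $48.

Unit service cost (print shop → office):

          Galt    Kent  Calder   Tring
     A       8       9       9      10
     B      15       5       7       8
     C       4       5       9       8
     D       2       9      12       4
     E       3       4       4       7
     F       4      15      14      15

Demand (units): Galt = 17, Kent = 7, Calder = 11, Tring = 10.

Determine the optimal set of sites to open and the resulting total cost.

For any fixed open set, each office goes to its cheapest open site; total = fixed + service.
{E}: Galt→E 3·17=51, Kent→E 4·7=28, Calder→E 4·11=44, Tring→E 7·10=70. Service 193; fixed 26; total 219.
{A, E}: service 193 + fixed 43 = 236
{D, E}: service 146 + fixed 101 = 247
{A, B, C, D, E, F}: service 146 + fixed 290 = 436
No other subset beats 219.

Open E only; minimum total cost 219.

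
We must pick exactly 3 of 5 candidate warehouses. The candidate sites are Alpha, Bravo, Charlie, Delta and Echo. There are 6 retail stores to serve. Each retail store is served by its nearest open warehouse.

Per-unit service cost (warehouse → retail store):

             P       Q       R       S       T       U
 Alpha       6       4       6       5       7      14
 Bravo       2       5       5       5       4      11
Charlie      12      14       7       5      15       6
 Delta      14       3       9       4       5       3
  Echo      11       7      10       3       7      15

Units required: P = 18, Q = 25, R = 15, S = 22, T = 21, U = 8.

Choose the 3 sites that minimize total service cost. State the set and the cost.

With exactly 3 open, each retail store uses its cheapest among the chosen.
{Bravo, Delta, Echo}: P→Bravo 2·18=36, Q→Delta 3·25=75, R→Bravo 5·15=75, S→Echo 3·22=66, T→Bravo 4·21=84, U→Delta 3·8=24. Service cost 360.
{Alpha, Bravo, Delta}: service cost 382
{Bravo, Charlie, Delta}: service cost 382
Among all 10 size-3 choices, {Bravo, Delta, Echo} is lowest.

Choose Bravo, Delta and Echo; total service cost 360.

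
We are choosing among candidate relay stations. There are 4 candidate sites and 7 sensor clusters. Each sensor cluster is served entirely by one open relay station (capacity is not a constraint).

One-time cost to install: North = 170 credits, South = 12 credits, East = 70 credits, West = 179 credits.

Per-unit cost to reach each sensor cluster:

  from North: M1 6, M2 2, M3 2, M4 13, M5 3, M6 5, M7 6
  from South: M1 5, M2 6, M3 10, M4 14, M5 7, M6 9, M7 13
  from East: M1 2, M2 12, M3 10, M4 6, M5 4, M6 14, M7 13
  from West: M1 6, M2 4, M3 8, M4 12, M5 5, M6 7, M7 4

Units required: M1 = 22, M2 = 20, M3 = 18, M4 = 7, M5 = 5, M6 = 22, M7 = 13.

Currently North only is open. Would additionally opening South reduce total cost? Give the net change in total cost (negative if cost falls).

Yes — net change −10 (cost falls by 10).

Current service cost with {North}: 502.
Adding South: each sensor cluster re-picks its cheapest; new service cost 480, saving 22.
Extra fixed cost: 12. Net change = 12 − 22 = -10.
(Totals: 672 → 662.)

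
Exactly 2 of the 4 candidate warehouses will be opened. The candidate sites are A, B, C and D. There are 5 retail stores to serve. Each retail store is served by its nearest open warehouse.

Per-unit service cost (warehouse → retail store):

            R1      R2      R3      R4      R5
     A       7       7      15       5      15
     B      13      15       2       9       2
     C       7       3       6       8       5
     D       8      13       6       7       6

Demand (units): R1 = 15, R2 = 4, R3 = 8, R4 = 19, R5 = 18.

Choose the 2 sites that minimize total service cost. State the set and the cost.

With exactly 2 open, each retail store uses its cheapest among the chosen.
{A, B}: R1→A 7·15=105, R2→A 7·4=28, R3→B 2·8=16, R4→A 5·19=95, R5→B 2·18=36. Service cost 280.
{B, C}: service cost 321
{A, C}: service cost 350
Among all 6 size-2 choices, {A, B} is lowest.

Choose A and B; total service cost 280.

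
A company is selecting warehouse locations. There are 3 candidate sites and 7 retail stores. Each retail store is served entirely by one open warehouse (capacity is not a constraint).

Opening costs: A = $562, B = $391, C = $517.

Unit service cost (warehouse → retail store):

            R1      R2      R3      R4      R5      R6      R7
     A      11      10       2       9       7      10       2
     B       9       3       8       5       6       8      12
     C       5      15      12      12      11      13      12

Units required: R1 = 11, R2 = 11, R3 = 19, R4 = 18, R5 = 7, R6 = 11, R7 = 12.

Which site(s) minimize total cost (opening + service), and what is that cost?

Open B only; minimum total cost 1039.

For any fixed open set, each retail store goes to its cheapest open site; total = fixed + service.
{B}: R1→B 9·11=99, R2→B 3·11=33, R3→B 8·19=152, R4→B 5·18=90, R5→B 6·7=42, R6→B 8·11=88, R7→B 12·12=144. Service 648; fixed 391; total 1039.
{A}: service 614 + fixed 562 = 1176
{A, B}: service 414 + fixed 953 = 1367
{A, B, C}: service 370 + fixed 1470 = 1840
No other subset beats 1039.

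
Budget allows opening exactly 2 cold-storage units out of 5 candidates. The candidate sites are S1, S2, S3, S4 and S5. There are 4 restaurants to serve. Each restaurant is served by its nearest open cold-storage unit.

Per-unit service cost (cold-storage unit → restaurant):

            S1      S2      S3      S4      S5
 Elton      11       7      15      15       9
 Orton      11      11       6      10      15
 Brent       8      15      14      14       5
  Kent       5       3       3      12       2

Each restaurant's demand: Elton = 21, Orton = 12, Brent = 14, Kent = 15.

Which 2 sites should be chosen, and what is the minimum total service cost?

Choose S3 and S5; total service cost 361.

With exactly 2 open, each restaurant uses its cheapest among the chosen.
{S3, S5}: Elton→S5 9·21=189, Orton→S3 6·12=72, Brent→S5 5·14=70, Kent→S5 2·15=30. Service cost 361.
{S2, S5}: service cost 379
{S4, S5}: service cost 409
Among all 10 size-2 choices, {S3, S5} is lowest.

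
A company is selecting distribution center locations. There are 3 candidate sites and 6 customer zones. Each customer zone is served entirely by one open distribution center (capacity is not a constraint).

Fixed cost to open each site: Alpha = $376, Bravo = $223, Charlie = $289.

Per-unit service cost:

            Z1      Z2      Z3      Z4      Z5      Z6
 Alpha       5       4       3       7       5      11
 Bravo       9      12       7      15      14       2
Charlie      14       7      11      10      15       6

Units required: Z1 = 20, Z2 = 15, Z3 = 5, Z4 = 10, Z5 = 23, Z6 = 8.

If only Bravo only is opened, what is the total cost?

Each customer zone is assigned to its cheapest site among the open ones.
{Bravo}: Z1→Bravo 9·20=180, Z2→Bravo 12·15=180, Z3→Bravo 7·5=35, Z4→Bravo 15·10=150, Z5→Bravo 14·23=322, Z6→Bravo 2·8=16. Service 883; fixed 223; total 1106.

Total cost: 1106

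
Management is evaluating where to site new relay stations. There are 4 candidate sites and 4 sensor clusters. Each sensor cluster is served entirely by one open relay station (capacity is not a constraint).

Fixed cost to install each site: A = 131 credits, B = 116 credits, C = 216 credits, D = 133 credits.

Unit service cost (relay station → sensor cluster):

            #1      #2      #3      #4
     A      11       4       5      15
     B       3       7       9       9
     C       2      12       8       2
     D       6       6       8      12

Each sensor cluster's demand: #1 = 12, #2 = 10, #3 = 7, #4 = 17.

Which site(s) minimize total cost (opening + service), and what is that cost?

Open B only; minimum total cost 438.

For any fixed open set, each sensor cluster goes to its cheapest open site; total = fixed + service.
{B}: #1→B 3·12=36, #2→B 7·10=70, #3→B 9·7=63, #4→B 9·17=153. Service 322; fixed 116; total 438.
{C}: service 234 + fixed 216 = 450
{A, C}: service 133 + fixed 347 = 480
{A, B, C, D}: service 133 + fixed 596 = 729
No other subset beats 438.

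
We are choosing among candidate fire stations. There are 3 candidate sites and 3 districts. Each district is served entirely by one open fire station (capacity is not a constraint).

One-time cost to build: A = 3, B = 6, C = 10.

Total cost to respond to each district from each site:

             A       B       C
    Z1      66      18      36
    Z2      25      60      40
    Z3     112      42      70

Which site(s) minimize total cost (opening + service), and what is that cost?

Open A and B; minimum total cost 94.

For any fixed open set, each district goes to its cheapest open site; total = fixed + service.
{A, B}: Z1→B 18, Z2→A 25, Z3→B 42. Service 85; fixed 9; total 94.
{A, B, C}: service 85 + fixed 19 = 104
{B, C}: service 100 + fixed 16 = 116
{A}: service 203 + fixed 3 = 206
(All 7 nonempty subsets were checked; A and B is lowest.)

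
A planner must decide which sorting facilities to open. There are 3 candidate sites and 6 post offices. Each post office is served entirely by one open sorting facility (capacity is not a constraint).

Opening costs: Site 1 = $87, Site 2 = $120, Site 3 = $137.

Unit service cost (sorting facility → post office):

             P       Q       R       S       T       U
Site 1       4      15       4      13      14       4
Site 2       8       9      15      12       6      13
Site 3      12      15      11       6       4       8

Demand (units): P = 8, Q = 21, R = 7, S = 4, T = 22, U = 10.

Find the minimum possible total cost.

For any fixed open set, each post office goes to its cheapest open site; total = fixed + service.
{Site 1, Site 2}: P→Site 1 4·8=32, Q→Site 2 9·21=189, R→Site 1 4·7=28, S→Site 2 12·4=48, T→Site 2 6·22=132, U→Site 1 4·10=40. Service 469; fixed 207; total 676.
{Site 1, Site 2, Site 3}: P→Site 1 4·8=32, Q→Site 2 9·21=189, R→Site 1 4·7=28, S→Site 3 6·4=24, T→Site 3 4·22=88, U→Site 1 4·10=40. Service 401; fixed 344; total 745.
{Site 1, Site 3}: P→Site 1 4·8=32, Q→Site 1 15·21=315, R→Site 1 4·7=28, S→Site 3 6·4=24, T→Site 3 4·22=88, U→Site 1 4·10=40. Service 527; fixed 224; total 751.
{Site 1}: service 775 + fixed 87 = 862
(All 7 nonempty subsets were checked; Site 1 and Site 2 is lowest.)

Minimum total cost: 676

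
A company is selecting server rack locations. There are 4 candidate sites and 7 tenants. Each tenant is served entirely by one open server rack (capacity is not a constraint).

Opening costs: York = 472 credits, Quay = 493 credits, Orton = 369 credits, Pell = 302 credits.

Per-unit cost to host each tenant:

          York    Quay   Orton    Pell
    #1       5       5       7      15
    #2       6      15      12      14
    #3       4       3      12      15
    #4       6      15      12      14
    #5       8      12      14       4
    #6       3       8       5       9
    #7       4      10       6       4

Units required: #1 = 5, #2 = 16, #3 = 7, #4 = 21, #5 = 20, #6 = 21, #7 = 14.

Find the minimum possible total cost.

Minimum total cost: 1026

For any fixed open set, each tenant goes to its cheapest open site; total = fixed + service.
{York}: #1→York 5·5=25, #2→York 6·16=96, #3→York 4·7=28, #4→York 6·21=126, #5→York 8·20=160, #6→York 3·21=63, #7→York 4·14=56. Service 554; fixed 472; total 1026.
{York, Pell}: service 474 + fixed 774 = 1248
{Pell}: #1→Pell 15·5=75, #2→Pell 14·16=224, #3→Pell 15·7=105, #4→Pell 14·21=294, #5→Pell 4·20=80, #6→Pell 9·21=189, #7→Pell 4·14=56. Service 1023; fixed 302; total 1325.
{York, Quay, Orton, Pell}: service 467 + fixed 1636 = 2103
(All 15 nonempty subsets were checked; York only is lowest.)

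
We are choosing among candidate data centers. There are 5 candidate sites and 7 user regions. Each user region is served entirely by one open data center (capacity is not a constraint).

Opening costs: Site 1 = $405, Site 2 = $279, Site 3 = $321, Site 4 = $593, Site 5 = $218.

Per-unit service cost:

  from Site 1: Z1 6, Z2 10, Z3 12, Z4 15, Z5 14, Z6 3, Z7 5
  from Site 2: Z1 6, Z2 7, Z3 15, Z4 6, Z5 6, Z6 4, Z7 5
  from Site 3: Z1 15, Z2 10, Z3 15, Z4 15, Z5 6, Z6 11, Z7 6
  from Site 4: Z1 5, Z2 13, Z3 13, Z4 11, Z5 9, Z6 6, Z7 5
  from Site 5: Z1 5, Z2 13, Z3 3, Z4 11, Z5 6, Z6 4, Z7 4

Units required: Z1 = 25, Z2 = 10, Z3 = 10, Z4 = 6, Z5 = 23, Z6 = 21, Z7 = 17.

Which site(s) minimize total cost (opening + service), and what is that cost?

Open Site 5 only; minimum total cost 859.

For any fixed open set, each user region goes to its cheapest open site; total = fixed + service.
{Site 5}: Z1→Site 5 5·25=125, Z2→Site 5 13·10=130, Z3→Site 5 3·10=30, Z4→Site 5 11·6=66, Z5→Site 5 6·23=138, Z6→Site 5 4·21=84, Z7→Site 5 4·17=68. Service 641; fixed 218; total 859.
{Site 2}: Z1→Site 2 6·25=150, Z2→Site 2 7·10=70, Z3→Site 2 15·10=150, Z4→Site 2 6·6=36, Z5→Site 2 6·23=138, Z6→Site 2 4·21=84, Z7→Site 2 5·17=85. Service 713; fixed 279; total 992.
{Site 2, Site 5}: service 551 + fixed 497 = 1048
{Site 1, Site 2, Site 3, Site 4, Site 5}: service 530 + fixed 1816 = 2346
No other subset beats 859.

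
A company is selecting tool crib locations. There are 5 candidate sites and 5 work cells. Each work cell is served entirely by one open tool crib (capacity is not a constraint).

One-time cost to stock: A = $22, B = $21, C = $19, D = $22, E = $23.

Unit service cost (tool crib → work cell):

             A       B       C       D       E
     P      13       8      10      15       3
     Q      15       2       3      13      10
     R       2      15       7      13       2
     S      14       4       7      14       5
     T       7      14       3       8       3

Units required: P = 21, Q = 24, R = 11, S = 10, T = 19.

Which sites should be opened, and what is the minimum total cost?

For any fixed open set, each work cell goes to its cheapest open site; total = fixed + service.
{B, E}: P→E 3·21=63, Q→B 2·24=48, R→E 2·11=22, S→B 4·10=40, T→E 3·19=57. Service 230; fixed 44; total 274.
{B, C, E}: P→E 3·21=63, Q→B 2·24=48, R→E 2·11=22, S→B 4·10=40, T→C 3·19=57. Service 230; fixed 63; total 293.
{A, B, E}: service 230 + fixed 66 = 296
{A, B, C, D, E}: service 230 + fixed 107 = 337
No other subset beats 274.

Open B and E; minimum total cost 274.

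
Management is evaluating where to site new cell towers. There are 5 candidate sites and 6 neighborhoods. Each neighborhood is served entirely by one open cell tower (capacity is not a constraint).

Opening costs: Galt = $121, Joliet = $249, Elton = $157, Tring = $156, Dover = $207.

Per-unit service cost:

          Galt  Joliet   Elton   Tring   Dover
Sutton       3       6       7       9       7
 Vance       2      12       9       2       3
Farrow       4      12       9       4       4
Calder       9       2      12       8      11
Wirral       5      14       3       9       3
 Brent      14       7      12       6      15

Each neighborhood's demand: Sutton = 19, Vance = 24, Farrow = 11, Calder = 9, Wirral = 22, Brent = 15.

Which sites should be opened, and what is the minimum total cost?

For any fixed open set, each neighborhood goes to its cheapest open site; total = fixed + service.
{Galt}: Sutton→Galt 3·19=57, Vance→Galt 2·24=48, Farrow→Galt 4·11=44, Calder→Galt 9·9=81, Wirral→Galt 5·22=110, Brent→Galt 14·15=210. Service 550; fixed 121; total 671.
{Galt, Tring}: service 421 + fixed 277 = 698
{Galt, Joliet}: service 382 + fixed 370 = 752
{Galt, Joliet, Elton, Tring, Dover}: Sutton→Galt 3·19=57, Vance→Galt 2·24=48, Farrow→Galt 4·11=44, Calder→Joliet 2·9=18, Wirral→Elton 3·22=66, Brent→Tring 6·15=90. Service 323; fixed 890; total 1213.
No other subset beats 671.

Open Galt only; minimum total cost 671.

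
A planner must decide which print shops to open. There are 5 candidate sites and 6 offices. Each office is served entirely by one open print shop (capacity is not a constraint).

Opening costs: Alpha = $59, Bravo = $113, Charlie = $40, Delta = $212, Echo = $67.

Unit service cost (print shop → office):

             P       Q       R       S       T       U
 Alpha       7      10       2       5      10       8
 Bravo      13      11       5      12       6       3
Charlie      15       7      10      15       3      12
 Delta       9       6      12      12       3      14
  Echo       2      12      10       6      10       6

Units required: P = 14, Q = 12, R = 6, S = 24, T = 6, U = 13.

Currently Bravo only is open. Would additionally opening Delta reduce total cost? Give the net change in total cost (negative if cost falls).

Current service cost with {Bravo}: 707.
Adding Delta: each office re-picks its cheapest; new service cost 573, saving 134.
Extra fixed cost: 212. Net change = 212 − 134 = 78.
(Totals: 820 → 898.)

No — net change +78 (cost rises by 78).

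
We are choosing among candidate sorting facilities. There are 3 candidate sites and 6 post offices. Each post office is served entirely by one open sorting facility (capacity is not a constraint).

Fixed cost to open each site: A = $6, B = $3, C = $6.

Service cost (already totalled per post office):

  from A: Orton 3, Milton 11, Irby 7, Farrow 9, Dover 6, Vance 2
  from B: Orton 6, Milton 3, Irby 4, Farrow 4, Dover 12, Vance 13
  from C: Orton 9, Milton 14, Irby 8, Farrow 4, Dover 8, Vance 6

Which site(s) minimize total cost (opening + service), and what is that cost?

Open A and B; minimum total cost 31.

For any fixed open set, each post office goes to its cheapest open site; total = fixed + service.
{A, B}: Orton→A 3, Milton→B 3, Irby→B 4, Farrow→B 4, Dover→A 6, Vance→A 2. Service 22; fixed 9; total 31.
{A, B, C}: service 22 + fixed 15 = 37
{B, C}: service 31 + fixed 9 = 40
{B}: Orton→B 6, Milton→B 3, Irby→B 4, Farrow→B 4, Dover→B 12, Vance→B 13. Service 42; fixed 3; total 45.
No other subset beats 31.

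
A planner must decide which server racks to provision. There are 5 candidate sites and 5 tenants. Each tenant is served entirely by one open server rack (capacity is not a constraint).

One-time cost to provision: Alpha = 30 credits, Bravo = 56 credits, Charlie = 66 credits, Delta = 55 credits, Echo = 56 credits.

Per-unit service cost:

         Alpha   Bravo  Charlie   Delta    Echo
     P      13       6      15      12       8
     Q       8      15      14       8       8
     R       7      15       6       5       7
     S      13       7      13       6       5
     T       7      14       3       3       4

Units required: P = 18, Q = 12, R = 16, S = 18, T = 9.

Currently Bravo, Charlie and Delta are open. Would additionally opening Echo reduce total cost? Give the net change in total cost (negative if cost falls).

Current service cost with {Bravo, Charlie, Delta}: 419.
Adding Echo: each tenant re-picks its cheapest; new service cost 401, saving 18.
Extra fixed cost: 56. Net change = 56 − 18 = 38.
(Totals: 596 → 634.)

No — net change +38 (cost rises by 38).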